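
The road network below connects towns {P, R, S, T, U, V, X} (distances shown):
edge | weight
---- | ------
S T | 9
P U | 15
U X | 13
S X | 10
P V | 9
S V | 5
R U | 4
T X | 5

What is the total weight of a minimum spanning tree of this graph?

45

Kruskal's algorithm — process edges by increasing weight (ties by edge label):
R U (4): add — endpoints in different components.
S V (5): add — endpoints in different components.
T X (5): add — endpoints in different components.
P V (9): add — endpoints in different components.
S T (9): add — endpoints in different components.
S X (10): skip — X and S already connected.
U X (13): add — endpoints in different components.
MST edges: R U, S V, T X, P V, S T, U X; total weight 4+5+5+9+9+13 = 45.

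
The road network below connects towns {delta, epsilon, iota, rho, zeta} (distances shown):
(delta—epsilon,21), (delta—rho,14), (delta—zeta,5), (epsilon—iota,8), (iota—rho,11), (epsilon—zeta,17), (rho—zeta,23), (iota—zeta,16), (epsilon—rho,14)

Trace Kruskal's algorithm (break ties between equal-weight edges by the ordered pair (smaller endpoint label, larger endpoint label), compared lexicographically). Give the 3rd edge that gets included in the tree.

iota-rho

Kruskal: consider edges lightest-first.
delta—zeta (5): add. Components now {delta,zeta} {rho} {epsilon} {iota}
epsilon—iota (8): add. Components now {delta,zeta} {rho} {epsilon,iota}
iota—rho (11): add. Components now {delta,zeta} {epsilon,iota,rho}
delta—rho (14): add. Components now {delta,epsilon,iota,rho,zeta}
The 3rd edge added is iota—rho.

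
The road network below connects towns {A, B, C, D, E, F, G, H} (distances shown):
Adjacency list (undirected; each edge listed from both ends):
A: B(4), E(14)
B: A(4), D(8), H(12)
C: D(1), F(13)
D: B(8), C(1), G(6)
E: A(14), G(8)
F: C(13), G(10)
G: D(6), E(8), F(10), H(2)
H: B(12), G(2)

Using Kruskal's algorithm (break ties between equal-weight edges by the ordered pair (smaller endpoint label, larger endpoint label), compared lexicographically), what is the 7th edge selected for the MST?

Kruskal's algorithm — process edges by increasing weight (ties by edge label):
C-D (1): add — endpoints in different components.
G-H (2): add — endpoints in different components.
A-B (4): add — endpoints in different components.
D-G (6): add — endpoints in different components.
B-D (8): add — endpoints in different components.
E-G (8): add — endpoints in different components.
F-G (10): add — endpoints in different components.
The 7th edge added is F-G.

F-G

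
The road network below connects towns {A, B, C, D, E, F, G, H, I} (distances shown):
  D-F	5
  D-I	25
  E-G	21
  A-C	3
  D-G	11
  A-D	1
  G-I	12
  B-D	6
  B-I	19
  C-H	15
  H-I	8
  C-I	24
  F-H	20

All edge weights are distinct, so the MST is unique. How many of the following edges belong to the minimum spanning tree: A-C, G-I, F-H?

Sort edges by weight, then run Kruskal:
A-D (1): add — endpoints in different components.
A-C (3): add — endpoints in different components.
D-F (5): add — endpoints in different components.
B-D (6): add — endpoints in different components.
H-I (8): add — endpoints in different components.
D-G (11): add — endpoints in different components.
G-I (12): add — endpoints in different components.
C-H (15): skip — C and H already connected.
B-I (19): skip — B and I already connected.
F-H (20): skip — F and H already connected.
E-G (21): add — endpoints in different components.
MST edge set: {A-D, A-C, D-F, B-D, H-I, D-G, G-I, E-G}.
Of the listed edges, {A-C, G-I} are in the MST → 2.

2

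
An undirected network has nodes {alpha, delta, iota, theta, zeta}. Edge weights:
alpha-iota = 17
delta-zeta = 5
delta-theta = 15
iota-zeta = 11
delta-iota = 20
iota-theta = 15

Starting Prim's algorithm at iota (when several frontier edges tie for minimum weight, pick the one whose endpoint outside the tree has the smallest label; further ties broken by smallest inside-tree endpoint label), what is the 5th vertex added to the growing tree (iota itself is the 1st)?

Prim's algorithm from iota:
Step 1: cheapest edge leaving the tree is iota-zeta (11); add zeta.
Step 2: cheapest edge leaving the tree is delta-zeta (5); add delta.
Step 3: cheapest edge leaving the tree is delta-theta (15); add theta.
Step 4: cheapest edge leaving the tree is alpha-iota (17); add alpha.
Vertex order: iota, zeta, delta, theta, alpha. The 5th vertex is alpha.

alpha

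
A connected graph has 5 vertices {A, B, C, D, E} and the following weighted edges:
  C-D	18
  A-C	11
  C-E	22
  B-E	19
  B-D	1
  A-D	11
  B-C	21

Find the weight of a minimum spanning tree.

Sort edges by weight, then run Kruskal:
B-D (1): add — endpoints in different components.
A-C (11): add — endpoints in different components.
A-D (11): add — endpoints in different components.
C-D (18): skip — C and D already connected.
B-E (19): add — endpoints in different components.
MST edges: B-D, A-C, A-D, B-E; total weight 1+11+11+19 = 42.

42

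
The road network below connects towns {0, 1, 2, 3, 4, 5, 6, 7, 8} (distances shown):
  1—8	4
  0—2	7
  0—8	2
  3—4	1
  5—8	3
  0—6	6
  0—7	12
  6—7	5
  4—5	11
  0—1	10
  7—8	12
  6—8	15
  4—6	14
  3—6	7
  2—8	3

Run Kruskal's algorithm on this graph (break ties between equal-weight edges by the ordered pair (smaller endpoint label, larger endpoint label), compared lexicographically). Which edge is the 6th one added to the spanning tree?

6-7

Sort edges by weight, then run Kruskal:
3—4 (1): add — endpoints in different components.
0—8 (2): add — endpoints in different components.
2—8 (3): add — endpoints in different components.
5—8 (3): add — endpoints in different components.
1—8 (4): add — endpoints in different components.
6—7 (5): add — endpoints in different components.
0—6 (6): add — endpoints in different components.
0—2 (7): skip — 0 and 2 already connected.
3—6 (7): add — endpoints in different components.
The 6th edge added is 6—7.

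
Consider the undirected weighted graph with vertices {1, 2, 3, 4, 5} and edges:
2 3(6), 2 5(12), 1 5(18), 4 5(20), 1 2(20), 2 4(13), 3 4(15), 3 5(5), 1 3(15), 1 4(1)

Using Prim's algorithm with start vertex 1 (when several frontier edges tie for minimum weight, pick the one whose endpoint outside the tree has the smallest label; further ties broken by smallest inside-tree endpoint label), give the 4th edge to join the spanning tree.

3-5

Prim, starting at 1.
Step 1: cheapest edge leaving the tree is 1 4 (1); add 4.
Step 2: cheapest edge leaving the tree is 2 4 (13); add 2.
Step 3: cheapest edge leaving the tree is 2 3 (6); add 3.
Step 4: cheapest edge leaving the tree is 3 5 (5); add 5.
The 4th edge added is 3 5.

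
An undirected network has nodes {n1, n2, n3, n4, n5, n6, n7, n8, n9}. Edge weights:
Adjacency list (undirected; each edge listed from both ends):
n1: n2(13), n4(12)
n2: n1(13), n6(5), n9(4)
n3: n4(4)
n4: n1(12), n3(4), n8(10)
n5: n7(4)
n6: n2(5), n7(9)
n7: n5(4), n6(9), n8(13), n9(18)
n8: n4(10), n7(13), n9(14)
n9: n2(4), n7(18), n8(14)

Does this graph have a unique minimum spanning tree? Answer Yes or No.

Sort edges by weight, then run Kruskal:
n2–n9 (4): add — endpoints in different components.
n3–n4 (4): add — endpoints in different components.
n5–n7 (4): add — endpoints in different components.
n2–n6 (5): add — endpoints in different components.
n6–n7 (9): add — endpoints in different components.
n4–n8 (10): add — endpoints in different components.
n1–n4 (12): add — endpoints in different components.
n1–n2 (13): add — endpoints in different components.
Non-tree edge n7–n8 has weight 13, equal to the heaviest edge on its tree cycle — swapping gives another MST of the same weight. Not unique.

No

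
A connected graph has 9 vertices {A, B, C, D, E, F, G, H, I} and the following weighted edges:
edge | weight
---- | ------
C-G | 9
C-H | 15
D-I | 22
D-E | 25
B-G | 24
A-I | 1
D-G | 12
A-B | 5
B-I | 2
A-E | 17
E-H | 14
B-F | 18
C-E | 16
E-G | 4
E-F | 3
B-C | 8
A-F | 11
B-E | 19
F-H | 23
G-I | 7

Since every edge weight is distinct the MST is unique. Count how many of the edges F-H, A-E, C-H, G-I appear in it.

1

Kruskal: consider edges lightest-first.
A-I (1): add — endpoints in different components.
B-I (2): add — endpoints in different components.
E-F (3): add — endpoints in different components.
E-G (4): add — endpoints in different components.
A-B (5): skip — A and B already connected.
G-I (7): add — endpoints in different components.
B-C (8): add — endpoints in different components.
C-G (9): skip — C and G already connected.
A-F (11): skip — A and F already connected.
D-G (12): add — endpoints in different components.
E-H (14): add — endpoints in different components.
MST edge set: {A-I, B-I, E-F, E-G, G-I, B-C, D-G, E-H}.
Of the listed edges, {G-I} are in the MST → 1.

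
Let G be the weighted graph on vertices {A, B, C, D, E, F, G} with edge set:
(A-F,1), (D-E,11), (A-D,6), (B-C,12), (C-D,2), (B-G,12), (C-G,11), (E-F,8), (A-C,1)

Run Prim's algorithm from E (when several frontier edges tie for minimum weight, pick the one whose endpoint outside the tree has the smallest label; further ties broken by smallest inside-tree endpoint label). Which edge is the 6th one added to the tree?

B-C

Grow the tree from E using Prim:
Step 1: cheapest edge leaving the tree is E-F (8); add F.
Step 2: cheapest edge leaving the tree is A-F (1); add A.
Step 3: cheapest edge leaving the tree is A-C (1); add C.
Step 4: cheapest edge leaving the tree is C-D (2); add D.
Step 5: cheapest edge leaving the tree is C-G (11); add G.
Step 6: cheapest edge leaving the tree is B-C (12); add B.
The 6th edge added is B-C.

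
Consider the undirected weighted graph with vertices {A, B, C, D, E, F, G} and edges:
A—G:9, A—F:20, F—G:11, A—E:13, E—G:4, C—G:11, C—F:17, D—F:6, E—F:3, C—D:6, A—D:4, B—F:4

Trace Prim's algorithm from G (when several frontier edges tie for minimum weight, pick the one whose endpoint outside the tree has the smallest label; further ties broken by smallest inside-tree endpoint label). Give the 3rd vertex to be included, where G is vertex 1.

F

Prim, starting at G.
Step 1: frontier [E—G 4, A—G 9, C—G 11, F—G 11] → take E—G (4); add E.
Step 2: frontier [E—F 3, A—E 13, A—G 9, C—G 11, F—G 11] → take E—F (3); add F.
Step 3: frontier [A—E 13, B—F 4, D—F 6, C—F 17, A—F 20, A—G 9, C—G 11] → take B—F (4); add B.
Step 4: frontier [A—E 13, D—F 6, C—F 17, A—F 20, A—G 9, C—G 11] → take D—F (6); add D.
Step 5: frontier [A—D 4, C—D 6, A—E 13, C—F 17, A—F 20, A—G 9, C—G 11] → take A—D (4); add A.
Step 6: frontier [C—D 6, C—F 17, C—G 11] → take C—D (6); add C.
Vertex order: G, E, F, B, D, A, C. The 3rd vertex is F.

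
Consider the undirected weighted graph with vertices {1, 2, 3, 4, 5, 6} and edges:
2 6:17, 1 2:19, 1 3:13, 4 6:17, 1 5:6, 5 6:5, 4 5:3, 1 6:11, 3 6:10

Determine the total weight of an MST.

Kruskal: consider edges lightest-first.
4 5 (3): add. Components now {1} {2} {3} {4,5} {6}
5 6 (5): add. Components now {1} {2} {3} {4,5,6}
1 5 (6): add. Components now {1,4,5,6} {2} {3}
3 6 (10): add. Components now {1,3,4,5,6} {2}
1 6 (11): skip — 1 and 6 already connected.
1 3 (13): skip — 1 and 3 already connected.
2 6 (17): add. Components now {1,2,3,4,5,6}
MST edges: 4 5, 5 6, 1 5, 3 6, 2 6; total weight 3+5+6+10+17 = 41.

41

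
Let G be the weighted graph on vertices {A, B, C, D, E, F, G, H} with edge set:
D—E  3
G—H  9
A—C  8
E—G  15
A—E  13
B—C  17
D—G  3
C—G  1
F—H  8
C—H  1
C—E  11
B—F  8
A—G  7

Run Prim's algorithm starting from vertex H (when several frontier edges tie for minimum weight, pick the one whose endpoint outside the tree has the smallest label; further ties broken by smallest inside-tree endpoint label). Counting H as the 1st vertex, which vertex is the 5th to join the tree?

E

Grow the tree from H using Prim:
Step 1: cheapest edge leaving the tree is C—H (1); add C.
Step 2: cheapest edge leaving the tree is C—G (1); add G.
Step 3: cheapest edge leaving the tree is D—G (3); add D.
Step 4: cheapest edge leaving the tree is D—E (3); add E.
Step 5: cheapest edge leaving the tree is A—G (7); add A.
Step 6: cheapest edge leaving the tree is F—H (8); add F.
Step 7: cheapest edge leaving the tree is B—F (8); add B.
Vertex order: H, C, G, D, E, A, F, B. The 5th vertex is E.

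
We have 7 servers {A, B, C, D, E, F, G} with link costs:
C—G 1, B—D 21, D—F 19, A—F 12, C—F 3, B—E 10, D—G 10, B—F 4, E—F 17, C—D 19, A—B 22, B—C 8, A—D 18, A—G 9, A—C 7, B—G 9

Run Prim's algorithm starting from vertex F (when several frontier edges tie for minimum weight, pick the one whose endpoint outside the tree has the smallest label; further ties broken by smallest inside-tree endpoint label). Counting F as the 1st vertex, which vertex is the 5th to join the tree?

A

Prim's algorithm from F:
Step 1: cheapest edge leaving the tree is C—F (3); add C.
Step 2: cheapest edge leaving the tree is C—G (1); add G.
Step 3: cheapest edge leaving the tree is B—F (4); add B.
Step 4: cheapest edge leaving the tree is A—C (7); add A.
Step 5: cheapest edge leaving the tree is D—G (10); add D.
Step 6: cheapest edge leaving the tree is B—E (10); add E.
Vertex order: F, C, G, B, A, D, E. The 5th vertex is A.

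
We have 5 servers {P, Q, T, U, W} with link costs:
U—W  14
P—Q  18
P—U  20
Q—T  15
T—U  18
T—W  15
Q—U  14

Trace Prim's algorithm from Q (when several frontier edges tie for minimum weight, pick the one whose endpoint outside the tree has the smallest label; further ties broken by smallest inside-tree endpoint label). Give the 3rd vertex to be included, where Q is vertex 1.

W

Grow the tree from Q using Prim:
Step 1: cheapest edge leaving the tree is Q—U (14); add U.
Step 2: cheapest edge leaving the tree is U—W (14); add W.
Step 3: cheapest edge leaving the tree is Q—T (15); add T.
Step 4: cheapest edge leaving the tree is P—Q (18); add P.
Vertex order: Q, U, W, T, P. The 3rd vertex is W.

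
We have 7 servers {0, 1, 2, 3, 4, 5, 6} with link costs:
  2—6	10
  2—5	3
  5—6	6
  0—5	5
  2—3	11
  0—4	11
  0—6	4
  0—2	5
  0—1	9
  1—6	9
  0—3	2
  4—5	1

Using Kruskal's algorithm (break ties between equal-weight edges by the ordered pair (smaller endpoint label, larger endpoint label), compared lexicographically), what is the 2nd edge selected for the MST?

0-3

Kruskal: consider edges lightest-first.
4—5 (1): add. Components now {0} {1} {2} {3} {4,5} {6}
0—3 (2): add. Components now {0,3} {1} {2} {4,5} {6}
2—5 (3): add. Components now {0,3} {1} {2,4,5} {6}
0—6 (4): add. Components now {0,3,6} {1} {2,4,5}
0—2 (5): add. Components now {0,2,3,4,5,6} {1}
0—5 (5): skip — 0 and 5 already connected.
5—6 (6): skip — 5 and 6 already connected.
0—1 (9): add. Components now {0,1,2,3,4,5,6}
The 2nd edge added is 0—3.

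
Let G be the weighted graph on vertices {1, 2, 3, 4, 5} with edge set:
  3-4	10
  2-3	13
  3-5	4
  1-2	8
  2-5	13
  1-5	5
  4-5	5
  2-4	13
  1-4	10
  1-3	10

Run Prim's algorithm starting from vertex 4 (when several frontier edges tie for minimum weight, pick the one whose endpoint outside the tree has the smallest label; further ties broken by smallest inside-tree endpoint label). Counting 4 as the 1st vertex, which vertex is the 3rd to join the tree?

3

Prim, starting at 4.
Step 1: cheapest edge leaving the tree is 4-5 (5); add 5.
Step 2: cheapest edge leaving the tree is 3-5 (4); add 3.
Step 3: cheapest edge leaving the tree is 1-5 (5); add 1.
Step 4: cheapest edge leaving the tree is 1-2 (8); add 2.
Vertex order: 4, 5, 3, 1, 2. The 3rd vertex is 3.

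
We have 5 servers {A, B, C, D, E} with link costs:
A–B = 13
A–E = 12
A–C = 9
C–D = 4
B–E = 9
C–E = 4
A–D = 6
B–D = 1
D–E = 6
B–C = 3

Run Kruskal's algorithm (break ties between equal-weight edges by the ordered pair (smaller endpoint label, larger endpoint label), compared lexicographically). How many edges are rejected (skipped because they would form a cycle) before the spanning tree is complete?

Kruskal's algorithm — process edges by increasing weight (ties by edge label):
B–D (1): add. Components now {A} {B,D} {C} {E}
B–C (3): add. Components now {A} {B,C,D} {E}
C–D (4): skip — C and D already connected.
C–E (4): add. Components now {A} {B,C,D,E}
A–D (6): add. Components now {A,B,C,D,E}
Edges rejected before the tree was complete: 1.

1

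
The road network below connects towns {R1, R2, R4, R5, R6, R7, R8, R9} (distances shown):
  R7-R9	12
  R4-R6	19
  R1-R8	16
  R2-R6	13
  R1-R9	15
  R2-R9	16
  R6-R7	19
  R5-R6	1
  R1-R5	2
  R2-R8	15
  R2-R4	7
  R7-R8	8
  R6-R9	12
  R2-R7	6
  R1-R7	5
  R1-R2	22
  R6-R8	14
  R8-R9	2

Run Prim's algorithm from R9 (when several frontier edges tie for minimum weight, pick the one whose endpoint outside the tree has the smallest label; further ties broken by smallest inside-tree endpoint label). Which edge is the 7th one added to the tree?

Prim's algorithm from R9:
Step 1: cheapest edge leaving the tree is R8-R9 (2); add R8.
Step 2: cheapest edge leaving the tree is R7-R8 (8); add R7.
Step 3: cheapest edge leaving the tree is R1-R7 (5); add R1.
Step 4: cheapest edge leaving the tree is R1-R5 (2); add R5.
Step 5: cheapest edge leaving the tree is R5-R6 (1); add R6.
Step 6: cheapest edge leaving the tree is R2-R7 (6); add R2.
Step 7: cheapest edge leaving the tree is R2-R4 (7); add R4.
The 7th edge added is R2-R4.

R2-R4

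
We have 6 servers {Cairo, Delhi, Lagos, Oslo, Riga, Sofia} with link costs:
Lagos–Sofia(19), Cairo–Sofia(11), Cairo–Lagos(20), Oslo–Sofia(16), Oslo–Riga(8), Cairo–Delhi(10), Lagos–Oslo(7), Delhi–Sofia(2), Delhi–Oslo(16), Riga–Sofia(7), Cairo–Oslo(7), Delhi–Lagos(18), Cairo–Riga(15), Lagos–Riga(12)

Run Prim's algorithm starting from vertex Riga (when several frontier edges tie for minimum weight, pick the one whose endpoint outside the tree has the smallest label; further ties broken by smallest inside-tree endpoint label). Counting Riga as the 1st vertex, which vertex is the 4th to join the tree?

Oslo

Prim's algorithm from Riga:
Step 1: frontier [Riga–Sofia 7, Oslo–Riga 8, Lagos–Riga 12, Cairo–Riga 15] → take Riga–Sofia (7); add Sofia.
Step 2: frontier [Oslo–Riga 8, Lagos–Riga 12, Cairo–Riga 15, Delhi–Sofia 2, Cairo–Sofia 11, Oslo–Sofia 16, Lagos–Sofia 19] → take Delhi–Sofia (2); add Delhi.
Step 3: frontier [Cairo–Delhi 10, Delhi–Oslo 16, Delhi–Lagos 18, Oslo–Riga 8, Lagos–Riga 12, Cairo–Riga 15, Cairo–Sofia 11, Oslo–Sofia 16, Lagos–Sofia 19] → take Oslo–Riga (8); add Oslo.
Step 4: frontier [Cairo–Delhi 10, Delhi–Lagos 18, Cairo–Oslo 7, Lagos–Oslo 7, Lagos–Riga 12, Cairo–Riga 15, Cairo–Sofia 11, Lagos–Sofia 19] → take Cairo–Oslo (7); add Cairo.
Step 5: frontier [Cairo–Lagos 20, Delhi–Lagos 18, Lagos–Oslo 7, Lagos–Riga 12, Lagos–Sofia 19] → take Lagos–Oslo (7); add Lagos.
Vertex order: Riga, Sofia, Delhi, Oslo, Cairo, Lagos. The 4th vertex is Oslo.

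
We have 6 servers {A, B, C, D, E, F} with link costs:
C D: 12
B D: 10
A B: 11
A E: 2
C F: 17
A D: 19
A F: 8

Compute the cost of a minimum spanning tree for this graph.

Prim's algorithm from B:
Step 1: frontier [B D 10, A B 11] → take B D (10); add D.
Step 2: frontier [A B 11, C D 12, A D 19] → take A B (11); add A.
Step 3: frontier [A E 2, A F 8, C D 12] → take A E (2); add E.
Step 4: frontier [A F 8, C D 12] → take A F (8); add F.
Step 5: frontier [C D 12, C F 17] → take C D (12); add C.
MST edges: B D, A B, A E, A F, C D; total weight 10+11+2+8+12 = 43.

43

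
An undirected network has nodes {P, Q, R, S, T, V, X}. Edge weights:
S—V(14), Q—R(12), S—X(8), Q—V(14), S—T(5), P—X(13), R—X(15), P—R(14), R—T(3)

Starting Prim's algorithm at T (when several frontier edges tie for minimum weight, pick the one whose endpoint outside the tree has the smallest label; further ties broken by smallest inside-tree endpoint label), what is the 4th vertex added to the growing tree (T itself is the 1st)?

Prim, starting at T.
Step 1: cheapest edge leaving the tree is R—T (3); add R.
Step 2: cheapest edge leaving the tree is S—T (5); add S.
Step 3: cheapest edge leaving the tree is S—X (8); add X.
Step 4: cheapest edge leaving the tree is Q—R (12); add Q.
Step 5: cheapest edge leaving the tree is P—X (13); add P.
Step 6: cheapest edge leaving the tree is Q—V (14); add V.
Vertex order: T, R, S, X, Q, P, V. The 4th vertex is X.

X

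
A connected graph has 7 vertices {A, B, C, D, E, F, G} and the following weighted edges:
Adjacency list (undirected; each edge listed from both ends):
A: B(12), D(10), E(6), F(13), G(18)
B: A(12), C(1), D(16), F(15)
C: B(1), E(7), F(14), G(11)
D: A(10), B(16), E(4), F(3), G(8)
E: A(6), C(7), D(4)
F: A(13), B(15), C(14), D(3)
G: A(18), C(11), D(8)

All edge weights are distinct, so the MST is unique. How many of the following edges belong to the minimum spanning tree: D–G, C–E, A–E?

Kruskal's algorithm — process edges by increasing weight (ties by edge label):
B–C (1): add — endpoints in different components.
D–F (3): add — endpoints in different components.
D–E (4): add — endpoints in different components.
A–E (6): add — endpoints in different components.
C–E (7): add — endpoints in different components.
D–G (8): add — endpoints in different components.
MST edge set: {B–C, D–F, D–E, A–E, C–E, D–G}.
Of the listed edges, {D–G, C–E, A–E} are in the MST → 3.

3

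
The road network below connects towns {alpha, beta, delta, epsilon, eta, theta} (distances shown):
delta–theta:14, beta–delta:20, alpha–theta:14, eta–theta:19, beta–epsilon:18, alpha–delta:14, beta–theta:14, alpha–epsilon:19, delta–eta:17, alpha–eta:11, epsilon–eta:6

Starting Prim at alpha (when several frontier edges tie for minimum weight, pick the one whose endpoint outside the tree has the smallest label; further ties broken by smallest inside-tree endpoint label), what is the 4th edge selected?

alpha-theta

Prim, starting at alpha.
Step 1: cheapest edge leaving the tree is alpha–eta (11); add eta.
Step 2: cheapest edge leaving the tree is epsilon–eta (6); add epsilon.
Step 3: cheapest edge leaving the tree is alpha–delta (14); add delta.
Step 4: cheapest edge leaving the tree is alpha–theta (14); add theta.
Step 5: cheapest edge leaving the tree is beta–theta (14); add beta.
The 4th edge added is alpha–theta.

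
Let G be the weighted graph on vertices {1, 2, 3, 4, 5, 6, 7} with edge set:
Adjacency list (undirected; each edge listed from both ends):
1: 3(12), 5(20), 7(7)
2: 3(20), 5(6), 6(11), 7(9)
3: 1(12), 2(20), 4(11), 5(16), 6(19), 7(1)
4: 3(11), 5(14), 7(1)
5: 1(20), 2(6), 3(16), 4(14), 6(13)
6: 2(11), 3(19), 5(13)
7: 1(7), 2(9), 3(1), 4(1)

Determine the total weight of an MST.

35

Prim's algorithm from 4:
Step 1: cheapest edge leaving the tree is 4 7 (1); add 7.
Step 2: cheapest edge leaving the tree is 3 7 (1); add 3.
Step 3: cheapest edge leaving the tree is 1 7 (7); add 1.
Step 4: cheapest edge leaving the tree is 2 7 (9); add 2.
Step 5: cheapest edge leaving the tree is 2 5 (6); add 5.
Step 6: cheapest edge leaving the tree is 2 6 (11); add 6.
MST edges: 4 7, 3 7, 1 7, 2 7, 2 5, 2 6; total weight 1+1+7+9+6+11 = 35.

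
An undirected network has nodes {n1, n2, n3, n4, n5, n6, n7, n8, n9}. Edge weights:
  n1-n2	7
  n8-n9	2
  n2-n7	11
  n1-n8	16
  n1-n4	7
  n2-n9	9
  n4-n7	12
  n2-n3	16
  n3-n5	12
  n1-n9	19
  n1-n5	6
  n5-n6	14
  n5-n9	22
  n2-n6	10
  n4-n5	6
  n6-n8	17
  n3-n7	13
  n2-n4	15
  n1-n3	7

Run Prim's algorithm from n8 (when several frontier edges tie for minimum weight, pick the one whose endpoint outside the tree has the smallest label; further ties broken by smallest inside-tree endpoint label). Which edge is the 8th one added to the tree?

Prim, starting at n8.
Step 1: cheapest edge leaving the tree is n8-n9 (2); add n9.
Step 2: cheapest edge leaving the tree is n2-n9 (9); add n2.
Step 3: cheapest edge leaving the tree is n1-n2 (7); add n1.
Step 4: cheapest edge leaving the tree is n1-n5 (6); add n5.
Step 5: cheapest edge leaving the tree is n4-n5 (6); add n4.
Step 6: cheapest edge leaving the tree is n1-n3 (7); add n3.
Step 7: cheapest edge leaving the tree is n2-n6 (10); add n6.
Step 8: cheapest edge leaving the tree is n2-n7 (11); add n7.
The 8th edge added is n2-n7.

n2-n7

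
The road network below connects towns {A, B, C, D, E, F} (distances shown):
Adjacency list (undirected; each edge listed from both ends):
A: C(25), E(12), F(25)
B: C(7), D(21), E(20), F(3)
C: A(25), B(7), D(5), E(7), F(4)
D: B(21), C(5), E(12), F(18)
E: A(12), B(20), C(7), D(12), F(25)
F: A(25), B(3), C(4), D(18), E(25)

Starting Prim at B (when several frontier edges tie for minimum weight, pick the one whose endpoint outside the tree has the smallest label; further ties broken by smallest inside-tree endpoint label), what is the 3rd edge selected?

C-D

Grow the tree from B using Prim:
Step 1: frontier [B-F 3, B-C 7, B-E 20, B-D 21] → take B-F (3); add F.
Step 2: frontier [B-C 7, B-E 20, B-D 21, C-F 4, D-F 18, A-F 25, E-F 25] → take C-F (4); add C.
Step 3: frontier [B-E 20, B-D 21, C-D 5, C-E 7, A-C 25, D-F 18, A-F 25, E-F 25] → take C-D (5); add D.
Step 4: frontier [B-E 20, C-E 7, A-C 25, D-E 12, A-F 25, E-F 25] → take C-E (7); add E.
Step 5: frontier [A-C 25, A-E 12, A-F 25] → take A-E (12); add A.
The 3rd edge added is C-D.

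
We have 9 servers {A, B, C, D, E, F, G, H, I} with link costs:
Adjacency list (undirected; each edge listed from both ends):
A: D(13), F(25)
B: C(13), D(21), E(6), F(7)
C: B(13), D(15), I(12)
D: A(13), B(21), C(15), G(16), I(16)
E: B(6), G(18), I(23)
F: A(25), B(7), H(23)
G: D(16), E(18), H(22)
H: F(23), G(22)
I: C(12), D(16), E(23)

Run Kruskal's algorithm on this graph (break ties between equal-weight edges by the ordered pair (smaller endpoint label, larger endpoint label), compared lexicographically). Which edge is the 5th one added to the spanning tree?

B-C

Kruskal: consider edges lightest-first.
B–E (6): add — endpoints in different components.
B–F (7): add — endpoints in different components.
C–I (12): add — endpoints in different components.
A–D (13): add — endpoints in different components.
B–C (13): add — endpoints in different components.
C–D (15): add — endpoints in different components.
D–G (16): add — endpoints in different components.
D–I (16): skip — D and I already connected.
E–G (18): skip — E and G already connected.
B–D (21): skip — B and D already connected.
G–H (22): add — endpoints in different components.
The 5th edge added is B–C.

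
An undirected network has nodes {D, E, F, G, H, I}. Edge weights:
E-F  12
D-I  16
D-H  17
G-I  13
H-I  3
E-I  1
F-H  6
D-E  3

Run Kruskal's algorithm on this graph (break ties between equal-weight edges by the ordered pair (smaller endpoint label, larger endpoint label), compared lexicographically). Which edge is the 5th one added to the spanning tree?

G-I

Kruskal's algorithm — process edges by increasing weight (ties by edge label):
E-I (1): add — endpoints in different components.
D-E (3): add — endpoints in different components.
H-I (3): add — endpoints in different components.
F-H (6): add — endpoints in different components.
E-F (12): skip — E and F already connected.
G-I (13): add — endpoints in different components.
The 5th edge added is G-I.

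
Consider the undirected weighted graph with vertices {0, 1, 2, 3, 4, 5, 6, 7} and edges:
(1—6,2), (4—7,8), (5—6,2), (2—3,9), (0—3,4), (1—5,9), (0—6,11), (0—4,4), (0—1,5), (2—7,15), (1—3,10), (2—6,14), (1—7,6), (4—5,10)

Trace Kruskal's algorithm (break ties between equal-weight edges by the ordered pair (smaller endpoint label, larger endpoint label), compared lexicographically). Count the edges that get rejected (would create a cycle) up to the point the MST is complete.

Kruskal: consider edges lightest-first.
1—6 (2): add — endpoints in different components.
5—6 (2): add — endpoints in different components.
0—3 (4): add — endpoints in different components.
0—4 (4): add — endpoints in different components.
0—1 (5): add — endpoints in different components.
1—7 (6): add — endpoints in different components.
4—7 (8): skip — 4 and 7 already connected.
1—5 (9): skip — 1 and 5 already connected.
2—3 (9): add — endpoints in different components.
Edges rejected before the tree was complete: 2.

2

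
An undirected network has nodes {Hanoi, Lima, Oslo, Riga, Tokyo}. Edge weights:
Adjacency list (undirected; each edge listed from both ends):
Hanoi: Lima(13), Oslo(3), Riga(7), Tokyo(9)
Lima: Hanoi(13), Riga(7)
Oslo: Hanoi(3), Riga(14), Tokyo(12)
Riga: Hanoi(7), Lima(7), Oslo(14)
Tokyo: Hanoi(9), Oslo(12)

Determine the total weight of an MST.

Prim, starting at Tokyo.
Step 1: cheapest edge leaving the tree is Hanoi Tokyo (9); add Hanoi.
Step 2: cheapest edge leaving the tree is Hanoi Oslo (3); add Oslo.
Step 3: cheapest edge leaving the tree is Hanoi Riga (7); add Riga.
Step 4: cheapest edge leaving the tree is Lima Riga (7); add Lima.
MST edges: Hanoi Tokyo, Hanoi Oslo, Hanoi Riga, Lima Riga; total weight 9+3+7+7 = 26.

26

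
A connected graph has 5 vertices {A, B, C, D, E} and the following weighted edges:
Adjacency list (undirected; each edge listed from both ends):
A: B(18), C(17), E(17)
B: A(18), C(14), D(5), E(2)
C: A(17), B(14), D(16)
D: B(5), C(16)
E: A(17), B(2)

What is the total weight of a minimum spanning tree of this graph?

Prim, starting at A.
Step 1: cheapest edge leaving the tree is A–C (17); add C.
Step 2: cheapest edge leaving the tree is B–C (14); add B.
Step 3: cheapest edge leaving the tree is B–E (2); add E.
Step 4: cheapest edge leaving the tree is B–D (5); add D.
MST edges: A–C, B–C, B–E, B–D; total weight 17+14+2+5 = 38.

38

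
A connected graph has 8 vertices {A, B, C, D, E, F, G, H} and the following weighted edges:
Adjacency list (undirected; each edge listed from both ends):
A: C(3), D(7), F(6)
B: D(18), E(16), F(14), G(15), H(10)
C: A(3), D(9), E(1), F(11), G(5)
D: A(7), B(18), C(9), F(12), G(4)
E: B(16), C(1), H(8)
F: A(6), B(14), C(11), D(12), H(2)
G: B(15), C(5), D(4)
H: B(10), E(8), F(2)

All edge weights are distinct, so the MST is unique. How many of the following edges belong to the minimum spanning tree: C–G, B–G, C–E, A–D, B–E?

2

Sort edges by weight, then run Kruskal:
C–E (1): add — endpoints in different components.
F–H (2): add — endpoints in different components.
A–C (3): add — endpoints in different components.
D–G (4): add — endpoints in different components.
C–G (5): add — endpoints in different components.
A–F (6): add — endpoints in different components.
A–D (7): skip — A and D already connected.
E–H (8): skip — E and H already connected.
C–D (9): skip — C and D already connected.
B–H (10): add — endpoints in different components.
MST edge set: {C–E, F–H, A–C, D–G, C–G, A–F, B–H}.
Of the listed edges, {C–G, C–E} are in the MST → 2.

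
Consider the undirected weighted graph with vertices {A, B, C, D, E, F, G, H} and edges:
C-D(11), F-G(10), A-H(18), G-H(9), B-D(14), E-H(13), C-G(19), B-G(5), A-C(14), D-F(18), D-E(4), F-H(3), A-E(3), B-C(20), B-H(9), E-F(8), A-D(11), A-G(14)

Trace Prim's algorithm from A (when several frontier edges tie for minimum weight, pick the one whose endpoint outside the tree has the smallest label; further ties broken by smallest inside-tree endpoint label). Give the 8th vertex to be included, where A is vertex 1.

Prim, starting at A.
Step 1: cheapest edge leaving the tree is A-E (3); add E.
Step 2: cheapest edge leaving the tree is D-E (4); add D.
Step 3: cheapest edge leaving the tree is E-F (8); add F.
Step 4: cheapest edge leaving the tree is F-H (3); add H.
Step 5: cheapest edge leaving the tree is B-H (9); add B.
Step 6: cheapest edge leaving the tree is B-G (5); add G.
Step 7: cheapest edge leaving the tree is C-D (11); add C.
Vertex order: A, E, D, F, H, B, G, C. The 8th vertex is C.

C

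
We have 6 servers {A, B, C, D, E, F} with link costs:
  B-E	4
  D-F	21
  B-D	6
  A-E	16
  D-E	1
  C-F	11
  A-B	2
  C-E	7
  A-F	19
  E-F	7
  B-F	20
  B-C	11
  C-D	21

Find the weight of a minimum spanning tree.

Prim's algorithm from D:
Step 1: cheapest edge leaving the tree is D-E (1); add E.
Step 2: cheapest edge leaving the tree is B-E (4); add B.
Step 3: cheapest edge leaving the tree is A-B (2); add A.
Step 4: cheapest edge leaving the tree is C-E (7); add C.
Step 5: cheapest edge leaving the tree is E-F (7); add F.
MST edges: D-E, B-E, A-B, C-E, E-F; total weight 1+4+2+7+7 = 21.

21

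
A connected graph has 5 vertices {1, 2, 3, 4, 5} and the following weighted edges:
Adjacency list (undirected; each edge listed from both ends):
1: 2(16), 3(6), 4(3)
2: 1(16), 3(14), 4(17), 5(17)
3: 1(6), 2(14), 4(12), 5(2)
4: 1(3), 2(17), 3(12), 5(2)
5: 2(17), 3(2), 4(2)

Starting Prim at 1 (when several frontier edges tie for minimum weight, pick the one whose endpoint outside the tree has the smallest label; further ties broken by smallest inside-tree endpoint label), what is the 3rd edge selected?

Grow the tree from 1 using Prim:
Step 1: cheapest edge leaving the tree is 1—4 (3); add 4.
Step 2: cheapest edge leaving the tree is 4—5 (2); add 5.
Step 3: cheapest edge leaving the tree is 3—5 (2); add 3.
Step 4: cheapest edge leaving the tree is 2—3 (14); add 2.
The 3rd edge added is 3—5.

3-5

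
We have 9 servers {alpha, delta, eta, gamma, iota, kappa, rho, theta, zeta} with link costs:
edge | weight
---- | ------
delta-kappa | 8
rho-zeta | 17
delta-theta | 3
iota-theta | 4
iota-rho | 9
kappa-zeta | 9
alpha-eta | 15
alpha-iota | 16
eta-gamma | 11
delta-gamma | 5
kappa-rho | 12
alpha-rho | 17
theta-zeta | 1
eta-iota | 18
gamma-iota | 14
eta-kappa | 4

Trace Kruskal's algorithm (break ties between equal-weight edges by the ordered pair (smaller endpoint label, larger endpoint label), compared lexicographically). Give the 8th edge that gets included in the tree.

Kruskal: consider edges lightest-first.
theta-zeta (1): add — endpoints in different components.
delta-theta (3): add — endpoints in different components.
eta-kappa (4): add — endpoints in different components.
iota-theta (4): add — endpoints in different components.
delta-gamma (5): add — endpoints in different components.
delta-kappa (8): add — endpoints in different components.
iota-rho (9): add — endpoints in different components.
kappa-zeta (9): skip — kappa and zeta already connected.
eta-gamma (11): skip — gamma and eta already connected.
kappa-rho (12): skip — kappa and rho already connected.
gamma-iota (14): skip — gamma and iota already connected.
alpha-eta (15): add — endpoints in different components.
The 8th edge added is alpha-eta.

alpha-eta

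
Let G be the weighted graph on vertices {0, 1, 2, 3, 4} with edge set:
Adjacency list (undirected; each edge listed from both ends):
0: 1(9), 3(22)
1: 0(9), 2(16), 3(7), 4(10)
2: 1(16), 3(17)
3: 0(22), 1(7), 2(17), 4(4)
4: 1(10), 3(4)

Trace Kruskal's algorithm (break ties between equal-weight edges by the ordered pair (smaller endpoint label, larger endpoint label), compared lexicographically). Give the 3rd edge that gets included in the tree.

0-1

Sort edges by weight, then run Kruskal:
3-4 (4): add. Components now {0} {1} {2} {3,4}
1-3 (7): add. Components now {0} {1,3,4} {2}
0-1 (9): add. Components now {0,1,3,4} {2}
1-4 (10): skip — 1 and 4 already connected.
1-2 (16): add. Components now {0,1,2,3,4}
The 3rd edge added is 0-1.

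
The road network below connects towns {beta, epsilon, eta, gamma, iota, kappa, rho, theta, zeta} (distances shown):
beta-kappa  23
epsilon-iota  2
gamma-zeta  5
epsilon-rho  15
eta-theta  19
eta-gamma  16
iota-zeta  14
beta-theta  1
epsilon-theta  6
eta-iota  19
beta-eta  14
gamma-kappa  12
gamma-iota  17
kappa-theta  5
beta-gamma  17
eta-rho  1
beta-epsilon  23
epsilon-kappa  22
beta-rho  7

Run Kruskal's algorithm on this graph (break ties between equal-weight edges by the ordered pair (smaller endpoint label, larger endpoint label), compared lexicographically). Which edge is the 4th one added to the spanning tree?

gamma-zeta

Kruskal's algorithm — process edges by increasing weight (ties by edge label):
beta-theta (1): add — endpoints in different components.
eta-rho (1): add — endpoints in different components.
epsilon-iota (2): add — endpoints in different components.
gamma-zeta (5): add — endpoints in different components.
kappa-theta (5): add — endpoints in different components.
epsilon-theta (6): add — endpoints in different components.
beta-rho (7): add — endpoints in different components.
gamma-kappa (12): add — endpoints in different components.
The 4th edge added is gamma-zeta.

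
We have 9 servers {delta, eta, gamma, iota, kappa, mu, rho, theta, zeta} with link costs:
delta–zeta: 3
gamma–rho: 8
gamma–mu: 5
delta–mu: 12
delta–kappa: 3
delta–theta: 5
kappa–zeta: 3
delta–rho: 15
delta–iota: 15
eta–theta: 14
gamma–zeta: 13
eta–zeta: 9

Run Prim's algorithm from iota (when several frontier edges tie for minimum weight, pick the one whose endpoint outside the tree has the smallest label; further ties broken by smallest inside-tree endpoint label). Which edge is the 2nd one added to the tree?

Prim, starting at iota.
Step 1: frontier [delta–iota 15] → take delta–iota (15); add delta.
Step 2: frontier [delta–kappa 3, delta–zeta 3, delta–theta 5, delta–mu 12, delta–rho 15] → take delta–kappa (3); add kappa.
Step 3: frontier [delta–zeta 3, delta–theta 5, delta–mu 12, delta–rho 15, kappa–zeta 3] → take delta–zeta (3); add zeta.
Step 4: frontier [delta–theta 5, delta–mu 12, delta–rho 15, eta–zeta 9, gamma–zeta 13] → take delta–theta (5); add theta.
Step 5: frontier [delta–mu 12, delta–rho 15, eta–theta 14, eta–zeta 9, gamma–zeta 13] → take eta–zeta (9); add eta.
Step 6: frontier [delta–mu 12, delta–rho 15, gamma–zeta 13] → take delta–mu (12); add mu.
Step 7: frontier [delta–rho 15, gamma–mu 5, gamma–zeta 13] → take gamma–mu (5); add gamma.
Step 8: frontier [delta–rho 15, gamma–rho 8] → take gamma–rho (8); add rho.
The 2nd edge added is delta–kappa.

delta-kappa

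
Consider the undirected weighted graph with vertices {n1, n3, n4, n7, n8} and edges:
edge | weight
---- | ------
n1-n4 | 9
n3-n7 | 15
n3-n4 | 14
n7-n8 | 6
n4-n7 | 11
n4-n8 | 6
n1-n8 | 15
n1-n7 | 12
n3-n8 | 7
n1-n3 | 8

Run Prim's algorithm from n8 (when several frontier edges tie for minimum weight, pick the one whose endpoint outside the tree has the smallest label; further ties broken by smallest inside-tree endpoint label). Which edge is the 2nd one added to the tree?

Prim's algorithm from n8:
Step 1: frontier [n4-n8 6, n7-n8 6, n3-n8 7, n1-n8 15] → take n4-n8 (6); add n4.
Step 2: frontier [n1-n4 9, n4-n7 11, n3-n4 14, n7-n8 6, n3-n8 7, n1-n8 15] → take n7-n8 (6); add n7.
Step 3: frontier [n1-n4 9, n3-n4 14, n1-n7 12, n3-n7 15, n3-n8 7, n1-n8 15] → take n3-n8 (7); add n3.
Step 4: frontier [n1-n3 8, n1-n4 9, n1-n7 12, n1-n8 15] → take n1-n3 (8); add n1.
The 2nd edge added is n7-n8.

n7-n8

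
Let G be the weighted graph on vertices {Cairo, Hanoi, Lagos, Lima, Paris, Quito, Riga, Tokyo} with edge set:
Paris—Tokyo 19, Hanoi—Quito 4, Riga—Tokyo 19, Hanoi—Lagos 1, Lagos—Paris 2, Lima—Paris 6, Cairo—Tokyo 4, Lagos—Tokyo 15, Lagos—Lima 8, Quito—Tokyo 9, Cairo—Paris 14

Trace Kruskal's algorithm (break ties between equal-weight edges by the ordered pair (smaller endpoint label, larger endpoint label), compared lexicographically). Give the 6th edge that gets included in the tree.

Sort edges by weight, then run Kruskal:
Hanoi—Lagos (1): add — endpoints in different components.
Lagos—Paris (2): add — endpoints in different components.
Cairo—Tokyo (4): add — endpoints in different components.
Hanoi—Quito (4): add — endpoints in different components.
Lima—Paris (6): add — endpoints in different components.
Lagos—Lima (8): skip — Lima and Lagos already connected.
Quito—Tokyo (9): add — endpoints in different components.
Cairo—Paris (14): skip — Cairo and Paris already connected.
Lagos—Tokyo (15): skip — Tokyo and Lagos already connected.
Paris—Tokyo (19): skip — Tokyo and Paris already connected.
Riga—Tokyo (19): add — endpoints in different components.
The 6th edge added is Quito—Tokyo.

Quito-Tokyo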